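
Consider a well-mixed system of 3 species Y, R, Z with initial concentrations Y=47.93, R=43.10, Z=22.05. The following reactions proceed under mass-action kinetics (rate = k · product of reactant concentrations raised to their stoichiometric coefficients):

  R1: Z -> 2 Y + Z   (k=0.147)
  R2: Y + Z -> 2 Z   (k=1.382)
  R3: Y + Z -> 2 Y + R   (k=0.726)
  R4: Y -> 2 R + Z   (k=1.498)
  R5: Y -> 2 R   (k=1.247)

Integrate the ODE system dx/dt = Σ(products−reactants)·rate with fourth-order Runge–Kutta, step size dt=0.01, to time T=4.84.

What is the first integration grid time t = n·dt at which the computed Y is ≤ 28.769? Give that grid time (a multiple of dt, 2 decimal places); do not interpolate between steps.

RK4 with dt=0.01: 484 steps to T=4.84. Trajectory (selected grid times):
t=0.00: Y=47.93 R=43.10 Z=22.05
t=0.02: Y=30.68 R=64.32 Z=38.50
t=0.03: Y=22.70 R=73.94 Z=46.27
t=0.54: Y=0.43 R=112.41 Z=78.35
t=1.08: Y=0.43 R=127.86 Z=91.52
t=1.61: Y=0.43 R=145.47 Z=106.64
t=2.15: Y=0.43 R=166.32 Z=124.67
t=2.69: Y=0.44 R=190.60 Z=145.80
t=3.23: Y=0.44 R=218.91 Z=170.56
t=3.76: Y=0.44 R=251.28 Z=199.01
t=4.30: Y=0.44 R=289.73 Z=232.92
t=4.84: Y=0.44 R=334.64 Z=272.68
Y(0.02)=30.680 > 28.769 but Y(0.03)=22.700 ≤ 28.769, so the first grid time is t=0.03.

Threshold first reached at t = 0.03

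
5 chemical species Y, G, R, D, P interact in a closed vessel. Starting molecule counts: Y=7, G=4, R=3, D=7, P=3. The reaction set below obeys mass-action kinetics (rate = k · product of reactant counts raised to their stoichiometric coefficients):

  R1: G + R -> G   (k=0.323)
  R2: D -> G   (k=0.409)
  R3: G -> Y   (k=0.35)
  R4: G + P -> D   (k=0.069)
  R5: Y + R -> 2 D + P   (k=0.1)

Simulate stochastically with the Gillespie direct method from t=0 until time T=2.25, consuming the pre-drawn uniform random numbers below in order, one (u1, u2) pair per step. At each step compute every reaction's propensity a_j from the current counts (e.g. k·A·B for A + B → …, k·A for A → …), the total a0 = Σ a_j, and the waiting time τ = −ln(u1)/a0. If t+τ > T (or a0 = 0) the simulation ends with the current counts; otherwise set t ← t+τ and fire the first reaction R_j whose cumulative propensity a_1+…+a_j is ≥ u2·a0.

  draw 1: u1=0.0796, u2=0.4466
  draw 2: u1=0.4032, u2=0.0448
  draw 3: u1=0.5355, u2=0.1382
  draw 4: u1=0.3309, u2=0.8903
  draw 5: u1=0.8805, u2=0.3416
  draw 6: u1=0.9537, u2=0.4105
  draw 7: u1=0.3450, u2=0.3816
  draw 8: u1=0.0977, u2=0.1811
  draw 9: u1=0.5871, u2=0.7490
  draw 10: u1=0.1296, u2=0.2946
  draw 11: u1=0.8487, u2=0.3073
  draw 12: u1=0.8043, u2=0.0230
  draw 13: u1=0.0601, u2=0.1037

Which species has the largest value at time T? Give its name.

Dominant species at T: Y

t=0.000: Y=7 G=4 R=3 D=7 P=3
Draw 1: a1=3.876, a2=2.863, a3=1.400, a4=0.828, a5=2.100, a0=11.067; τ=−ln(0.0796)/11.067=0.229 → t=0.229; u2·a0=0.4466·11.067=4.943; a1=3.876 < 4.943 ≤ a1+a2=6.739 → R2 fires; Y=7 G=5 R=3 D=6 P=3
Draw 2: a1=4.845, a2=2.454, a3=1.750, a4=1.035, a5=2.100, a0=12.184; τ=−ln(0.4032)/12.184=0.075 → t=0.303; u2·a0=0.0448·12.184=0.546 ≤ a1=4.845 → R1 fires; Y=7 G=5 R=2 D=6 P=3
Draw 3: a1=3.230, a2=2.454, a3=1.750, a4=1.035, a5=1.400, a0=9.869; τ=−ln(0.5355)/9.869=0.063 → t=0.367; u2·a0=0.1382·9.869=1.364 ≤ a1=3.230 → R1 fires; Y=7 G=5 R=1 D=6 P=3
Draw 4: a1=1.615, a2=2.454, a3=1.750, a4=1.035, a5=0.700, a0=7.554; τ=−ln(0.3309)/7.554=0.146 → t=0.513; u2·a0=0.8903·7.554=6.725; a1+…+a3=5.819 < 6.725 ≤ a1+…+a4=6.854 → R4 fires; Y=7 G=4 R=1 D=7 P=2
Draw 5: a1=1.292, a2=2.863, a3=1.400, a4=0.552, a5=0.700, a0=6.807; τ=−ln(0.8805)/6.807=0.019 → t=0.532; u2·a0=0.3416·6.807=2.325; a1=1.292 < 2.325 ≤ a1+a2=4.155 → R2 fires; Y=7 G=5 R=1 D=6 P=2
Draw 6: a1=1.615, a2=2.454, a3=1.750, a4=0.690, a5=0.700, a0=7.209; τ=−ln(0.9537)/7.209=0.007 → t=0.538; u2·a0=0.4105·7.209=2.959; a1=1.615 < 2.959 ≤ a1+a2=4.069 → R2 fires; Y=7 G=6 R=1 D=5 P=2
Draw 7: a1=1.938, a2=2.045, a3=2.100, a4=0.828, a5=0.700, a0=7.611; τ=−ln(0.3450)/7.611=0.140 → t=0.678; u2·a0=0.3816·7.611=2.904; a1=1.938 < 2.904 ≤ a1+a2=3.983 → R2 fires; Y=7 G=7 R=1 D=4 P=2
Draw 8: a1=2.261, a2=1.636, a3=2.450, a4=0.966, a5=0.700, a0=8.013; τ=−ln(0.0977)/8.013=0.290 → t=0.968; u2·a0=0.1811·8.013=1.451 ≤ a1=2.261 → R1 fires; Y=7 G=7 R=0 D=4 P=2
Draw 9: a1=0.000, a2=1.636, a3=2.450, a4=0.966, a5=0.000, a0=5.052; τ=−ln(0.5871)/5.052=0.105 → t=1.074; u2·a0=0.7490·5.052=3.784; a1+a2=1.636 < 3.784 ≤ a1+…+a3=4.086 → R3 fires; Y=8 G=6 R=0 D=4 P=2
Draw 10: a1=0.000, a2=1.636, a3=2.100, a4=0.828, a5=0.000, a0=4.564; τ=−ln(0.1296)/4.564=0.448 → t=1.521; u2·a0=0.2946·4.564=1.345; a1=0.000 < 1.345 ≤ a1+a2=1.636 → R2 fires; Y=8 G=7 R=0 D=3 P=2
Draw 11: a1=0.000, a2=1.227, a3=2.450, a4=0.966, a5=0.000, a0=4.643; τ=−ln(0.8487)/4.643=0.035 → t=1.557; u2·a0=0.3073·4.643=1.427; a1+a2=1.227 < 1.427 ≤ a1+…+a3=3.677 → R3 fires; Y=9 G=6 R=0 D=3 P=2
Draw 12: a1=0.000, a2=1.227, a3=2.100, a4=0.828, a5=0.000, a0=4.155; τ=−ln(0.8043)/4.155=0.052 → t=1.609; u2·a0=0.0230·4.155=0.096; a1=0.000 < 0.096 ≤ a1+a2=1.227 → R2 fires; Y=9 G=7 R=0 D=2 P=2
Draw 13: a1=0.000, a2=0.818, a3=2.450, a4=0.966, a5=0.000, a0=4.234; τ=−ln(0.0601)/4.234=0.664 → t=2.273 > T=2.25: stop.
At T=2.25: Y=9 G=7 R=0 D=2 P=2; the largest is Y.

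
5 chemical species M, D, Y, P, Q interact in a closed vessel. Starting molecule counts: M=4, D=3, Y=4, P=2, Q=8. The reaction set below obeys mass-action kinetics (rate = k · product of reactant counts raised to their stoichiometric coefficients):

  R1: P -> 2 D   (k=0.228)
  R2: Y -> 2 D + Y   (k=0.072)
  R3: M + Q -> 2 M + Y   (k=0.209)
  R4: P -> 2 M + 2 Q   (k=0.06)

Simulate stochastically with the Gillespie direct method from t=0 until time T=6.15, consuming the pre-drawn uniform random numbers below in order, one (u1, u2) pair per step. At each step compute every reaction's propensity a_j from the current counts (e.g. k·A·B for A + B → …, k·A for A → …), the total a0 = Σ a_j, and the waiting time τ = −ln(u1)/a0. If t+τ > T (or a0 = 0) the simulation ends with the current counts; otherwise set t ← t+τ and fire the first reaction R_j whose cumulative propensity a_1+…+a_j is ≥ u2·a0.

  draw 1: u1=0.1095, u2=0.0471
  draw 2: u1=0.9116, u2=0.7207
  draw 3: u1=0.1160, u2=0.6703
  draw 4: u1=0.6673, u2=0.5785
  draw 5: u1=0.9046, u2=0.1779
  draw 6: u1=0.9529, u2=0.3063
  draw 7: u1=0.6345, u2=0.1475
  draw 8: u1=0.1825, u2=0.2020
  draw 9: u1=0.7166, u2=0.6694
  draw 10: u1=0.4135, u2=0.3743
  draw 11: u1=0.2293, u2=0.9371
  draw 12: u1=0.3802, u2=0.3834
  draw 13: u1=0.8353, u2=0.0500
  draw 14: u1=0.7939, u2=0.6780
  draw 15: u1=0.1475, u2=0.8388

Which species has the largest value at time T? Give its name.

Dominant species at T: D

t=0.000: M=4 D=3 Y=4 P=2 Q=8
Draw 1: a1=0.456, a2=0.288, a3=6.688, a4=0.120, a0=7.552; τ=−ln(0.1095)/7.552=0.293 → t=0.293; u2·a0=0.0471·7.552=0.356 ≤ a1=0.456 → R1 fires; M=4 D=5 Y=4 P=1 Q=8
Draw 2: a1=0.228, a2=0.288, a3=6.688, a4=0.060, a0=7.264; τ=−ln(0.9116)/7.264=0.013 → t=0.306; u2·a0=0.7207·7.264=5.235; a1+a2=0.516 < 5.235 ≤ a1+…+a3=7.204 → R3 fires; M=5 D=5 Y=5 P=1 Q=7
Draw 3: a1=0.228, a2=0.360, a3=7.315, a4=0.060, a0=7.963; τ=−ln(0.1160)/7.963=0.271 → t=0.576; u2·a0=0.6703·7.963=5.338; a1+a2=0.588 < 5.338 ≤ a1+…+a3=7.903 → R3 fires; M=6 D=5 Y=6 P=1 Q=6
Draw 4: a1=0.228, a2=0.432, a3=7.524, a4=0.060, a0=8.244; τ=−ln(0.6673)/8.244=0.049 → t=0.625; u2·a0=0.5785·8.244=4.769; a1+a2=0.660 < 4.769 ≤ a1+…+a3=8.184 → R3 fires; M=7 D=5 Y=7 P=1 Q=5
Draw 5: a1=0.228, a2=0.504, a3=7.315, a4=0.060, a0=8.107; τ=−ln(0.9046)/8.107=0.012 → t=0.638; u2·a0=0.1779·8.107=1.442; a1+a2=0.732 < 1.442 ≤ a1+…+a3=8.047 → R3 fires; M=8 D=5 Y=8 P=1 Q=4
Draw 6: a1=0.228, a2=0.576, a3=6.688, a4=0.060, a0=7.552; τ=−ln(0.9529)/7.552=0.006 → t=0.644; u2·a0=0.3063·7.552=2.313; a1+a2=0.804 < 2.313 ≤ a1+…+a3=7.492 → R3 fires; M=9 D=5 Y=9 P=1 Q=3
Draw 7: a1=0.228, a2=0.648, a3=5.643, a4=0.060, a0=6.579; τ=−ln(0.6345)/6.579=0.069 → t=0.713; u2·a0=0.1475·6.579=0.970; a1+a2=0.876 < 0.970 ≤ a1+…+a3=6.519 → R3 fires; M=10 D=5 Y=10 P=1 Q=2
Draw 8: a1=0.228, a2=0.720, a3=4.180, a4=0.060, a0=5.188; τ=−ln(0.1825)/5.188=0.328 → t=1.041; u2·a0=0.2020·5.188=1.048; a1+a2=0.948 < 1.048 ≤ a1+…+a3=5.128 → R3 fires; M=11 D=5 Y=11 P=1 Q=1
Draw 9: a1=0.228, a2=0.792, a3=2.299, a4=0.060, a0=3.379; τ=−ln(0.7166)/3.379=0.099 → t=1.140; u2·a0=0.6694·3.379=2.262; a1+a2=1.020 < 2.262 ≤ a1+…+a3=3.319 → R3 fires; M=12 D=5 Y=12 P=1 Q=0
Draw 10: a1=0.228, a2=0.864, a3=0.000, a4=0.060, a0=1.152; τ=−ln(0.4135)/1.152=0.767 → t=1.906; u2·a0=0.3743·1.152=0.431; a1=0.228 < 0.431 ≤ a1+a2=1.092 → R2 fires; M=12 D=7 Y=12 P=1 Q=0
Draw 11: a1=0.228, a2=0.864, a3=0.000, a4=0.060, a0=1.152; τ=−ln(0.2293)/1.152=1.278 → t=3.185; u2·a0=0.9371·1.152=1.080; a1=0.228 < 1.080 ≤ a1+a2=1.092 → R2 fires; M=12 D=9 Y=12 P=1 Q=0
Draw 12: a1=0.228, a2=0.864, a3=0.000, a4=0.060, a0=1.152; τ=−ln(0.3802)/1.152=0.839 → t=4.024; u2·a0=0.3834·1.152=0.442; a1=0.228 < 0.442 ≤ a1+a2=1.092 → R2 fires; M=12 D=11 Y=12 P=1 Q=0
Draw 13: a1=0.228, a2=0.864, a3=0.000, a4=0.060, a0=1.152; τ=−ln(0.8353)/1.152=0.156 → t=4.180; u2·a0=0.0500·1.152=0.058 ≤ a1=0.228 → R1 fires; M=12 D=13 Y=12 P=0 Q=0
Draw 14: a1=0.000, a2=0.864, a3=0.000, a4=0.000, a0=0.864; τ=−ln(0.7939)/0.864=0.267 → t=4.447; u2·a0=0.6780·0.864=0.586; a1=0.000 < 0.586 ≤ a1+a2=0.864 → R2 fires; M=12 D=15 Y=12 P=0 Q=0
Draw 15: a1=0.000, a2=0.864, a3=0.000, a4=0.000, a0=0.864; τ=−ln(0.1475)/0.864=2.215 → t=6.663 > T=6.15: stop.
At T=6.15: M=12 D=15 Y=12 P=0 Q=0; the largest is D.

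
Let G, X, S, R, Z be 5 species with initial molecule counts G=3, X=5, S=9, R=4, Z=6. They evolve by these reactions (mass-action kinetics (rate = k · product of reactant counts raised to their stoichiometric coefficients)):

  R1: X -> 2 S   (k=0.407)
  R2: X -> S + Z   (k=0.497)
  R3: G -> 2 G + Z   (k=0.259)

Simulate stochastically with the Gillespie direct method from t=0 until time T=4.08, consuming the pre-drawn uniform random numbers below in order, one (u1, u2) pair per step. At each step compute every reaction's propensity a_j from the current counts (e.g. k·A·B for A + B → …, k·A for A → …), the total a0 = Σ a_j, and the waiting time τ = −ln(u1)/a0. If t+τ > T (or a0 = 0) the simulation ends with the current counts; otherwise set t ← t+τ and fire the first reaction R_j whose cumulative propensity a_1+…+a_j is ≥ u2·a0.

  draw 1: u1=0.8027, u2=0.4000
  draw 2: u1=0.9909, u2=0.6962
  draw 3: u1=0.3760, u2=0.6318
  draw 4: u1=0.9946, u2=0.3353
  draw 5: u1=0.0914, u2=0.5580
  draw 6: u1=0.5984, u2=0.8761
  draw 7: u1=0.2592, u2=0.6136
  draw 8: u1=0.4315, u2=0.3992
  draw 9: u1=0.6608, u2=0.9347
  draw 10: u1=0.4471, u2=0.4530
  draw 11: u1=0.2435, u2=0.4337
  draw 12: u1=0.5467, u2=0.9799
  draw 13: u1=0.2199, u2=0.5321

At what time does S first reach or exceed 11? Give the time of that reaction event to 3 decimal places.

Threshold first reached at t = 0.044

t=0.000: G=3 X=5 S=9 R=4 Z=6
Draw 1: a1=2.035, a2=2.485, a3=0.777, a0=5.297; τ=−ln(0.8027)/5.297=0.041 → t=0.041; u2·a0=0.4000·5.297=2.119; a1=2.035 < 2.119 ≤ a1+a2=4.520 → R2 fires; G=3 X=4 S=10 R=4 Z=7
Draw 2: a1=1.628, a2=1.988, a3=0.777, a0=4.393; τ=−ln(0.9909)/4.393=0.002 → t=0.044; u2·a0=0.6962·4.393=3.058; a1=1.628 < 3.058 ≤ a1+a2=3.616 → R2 fires; G=3 X=3 S=11 R=4 Z=8
Draw 3: a1=1.221, a2=1.491, a3=0.777, a0=3.489; τ=−ln(0.3760)/3.489=0.280 → t=0.324; u2·a0=0.6318·3.489=2.204; a1=1.221 < 2.204 ≤ a1+a2=2.712 → R2 fires; G=3 X=2 S=12 R=4 Z=9
Draw 4: a1=0.814, a2=0.994, a3=0.777, a0=2.585; τ=−ln(0.9946)/2.585=0.002 → t=0.326; u2·a0=0.3353·2.585=0.867; a1=0.814 < 0.867 ≤ a1+a2=1.808 → R2 fires; G=3 X=1 S=13 R=4 Z=10
Draw 5: a1=0.407, a2=0.497, a3=0.777, a0=1.681; τ=−ln(0.0914)/1.681=1.423 → t=1.749; u2·a0=0.5580·1.681=0.938; a1+a2=0.904 < 0.938 ≤ a1+…+a3=1.681 → R3 fires; G=4 X=1 S=13 R=4 Z=11
Draw 6: a1=0.407, a2=0.497, a3=1.036, a0=1.940; τ=−ln(0.5984)/1.940=0.265 → t=2.014; u2·a0=0.8761·1.940=1.700; a1+a2=0.904 < 1.700 ≤ a1+…+a3=1.940 → R3 fires; G=5 X=1 S=13 R=4 Z=12
Draw 7: a1=0.407, a2=0.497, a3=1.295, a0=2.199; τ=−ln(0.2592)/2.199=0.614 → t=2.628; u2·a0=0.6136·2.199=1.349; a1+a2=0.904 < 1.349 ≤ a1+…+a3=2.199 → R3 fires; G=6 X=1 S=13 R=4 Z=13
Draw 8: a1=0.407, a2=0.497, a3=1.554, a0=2.458; τ=−ln(0.4315)/2.458=0.342 → t=2.970; u2·a0=0.3992·2.458=0.981; a1+a2=0.904 < 0.981 ≤ a1+…+a3=2.458 → R3 fires; G=7 X=1 S=13 R=4 Z=14
Draw 9: a1=0.407, a2=0.497, a3=1.813, a0=2.717; τ=−ln(0.6608)/2.717=0.152 → t=3.122; u2·a0=0.9347·2.717=2.540; a1+a2=0.904 < 2.540 ≤ a1+…+a3=2.717 → R3 fires; G=8 X=1 S=13 R=4 Z=15
Draw 10: a1=0.407, a2=0.497, a3=2.072, a0=2.976; τ=−ln(0.4471)/2.976=0.270 → t=3.393; u2·a0=0.4530·2.976=1.348; a1+a2=0.904 < 1.348 ≤ a1+…+a3=2.976 → R3 fires; G=9 X=1 S=13 R=4 Z=16
Draw 11: a1=0.407, a2=0.497, a3=2.331, a0=3.235; τ=−ln(0.2435)/3.235=0.437 → t=3.830; u2·a0=0.4337·3.235=1.403; a1+a2=0.904 < 1.403 ≤ a1+…+a3=3.235 → R3 fires; G=10 X=1 S=13 R=4 Z=17
Draw 12: a1=0.407, a2=0.497, a3=2.590, a0=3.494; τ=−ln(0.5467)/3.494=0.173 → t=4.002; u2·a0=0.9799·3.494=3.424; a1+a2=0.904 < 3.424 ≤ a1+…+a3=3.494 → R3 fires; G=11 X=1 S=13 R=4 Z=18
Draw 13: a1=0.407, a2=0.497, a3=2.849, a0=3.753; τ=−ln(0.2199)/3.753=0.404 → t=4.406 > T=4.08: stop.
S first becomes ≥ 11 when it reaches 11 at the event at t=0.044.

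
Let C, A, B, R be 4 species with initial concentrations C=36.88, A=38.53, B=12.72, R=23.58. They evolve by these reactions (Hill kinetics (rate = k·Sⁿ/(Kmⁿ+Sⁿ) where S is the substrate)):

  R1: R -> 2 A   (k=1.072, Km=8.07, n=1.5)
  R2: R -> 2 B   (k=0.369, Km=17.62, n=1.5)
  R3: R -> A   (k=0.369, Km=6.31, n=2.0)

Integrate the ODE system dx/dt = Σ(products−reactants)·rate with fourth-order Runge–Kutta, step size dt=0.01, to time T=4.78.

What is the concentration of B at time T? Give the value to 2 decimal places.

B at T = 14.66

RK4 with dt=0.01: 478 steps to T=4.78. Trajectory (selected grid times):
t=0.00: C=36.88 A=38.53 B=12.72 R=23.58
t=0.53: C=36.88 A=39.65 B=12.96 R=22.81
t=1.06: C=36.88 A=40.77 B=13.19 R=22.05
t=1.59: C=36.88 A=41.88 B=13.41 R=21.29
t=2.12: C=36.88 A=42.97 B=13.63 R=20.54
t=2.66: C=36.88 A=44.08 B=13.85 R=19.79
t=3.19: C=36.88 A=45.15 B=14.06 R=19.06
t=3.72: C=36.88 A=46.21 B=14.27 R=18.34
t=4.25: C=36.88 A=47.26 B=14.46 R=17.63
t=4.78: C=36.88 A=48.29 B=14.66 R=16.93
Read off B at T=4.78: 14.66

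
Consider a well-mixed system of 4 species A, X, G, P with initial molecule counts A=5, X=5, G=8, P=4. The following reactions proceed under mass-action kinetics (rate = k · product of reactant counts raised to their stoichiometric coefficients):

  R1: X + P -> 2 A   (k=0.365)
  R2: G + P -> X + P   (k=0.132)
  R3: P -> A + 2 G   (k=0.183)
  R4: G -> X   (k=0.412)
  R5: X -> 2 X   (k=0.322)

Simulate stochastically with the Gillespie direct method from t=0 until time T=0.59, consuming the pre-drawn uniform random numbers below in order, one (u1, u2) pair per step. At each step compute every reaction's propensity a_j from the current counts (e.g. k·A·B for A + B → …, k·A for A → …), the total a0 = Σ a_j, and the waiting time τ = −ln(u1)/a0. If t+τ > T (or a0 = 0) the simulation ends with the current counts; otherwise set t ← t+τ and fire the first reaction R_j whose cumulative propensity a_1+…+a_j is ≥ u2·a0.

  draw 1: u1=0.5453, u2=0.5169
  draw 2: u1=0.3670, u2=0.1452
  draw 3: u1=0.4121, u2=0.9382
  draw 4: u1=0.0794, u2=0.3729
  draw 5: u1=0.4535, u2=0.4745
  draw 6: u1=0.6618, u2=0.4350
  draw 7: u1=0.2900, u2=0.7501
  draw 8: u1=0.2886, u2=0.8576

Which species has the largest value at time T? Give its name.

t=0.000: A=5 X=5 G=8 P=4
Draw 1: a1=7.300, a2=4.224, a3=0.732, a4=3.296, a5=1.610, a0=17.162; τ=−ln(0.5453)/17.162=0.035 → t=0.035; u2·a0=0.5169·17.162=8.871; a1=7.300 < 8.871 ≤ a1+a2=11.524 → R2 fires; A=5 X=6 G=7 P=4
Draw 2: a1=8.760, a2=3.696, a3=0.732, a4=2.884, a5=1.932, a0=18.004; τ=−ln(0.3670)/18.004=0.056 → t=0.091; u2·a0=0.1452·18.004=2.614 ≤ a1=8.760 → R1 fires; A=7 X=5 G=7 P=3
Draw 3: a1=5.475, a2=2.772, a3=0.549, a4=2.884, a5=1.610, a0=13.290; τ=−ln(0.4121)/13.290=0.067 → t=0.158; u2·a0=0.9382·13.290=12.469; a1+…+a4=11.680 < 12.469 ≤ a1+…+a5=13.290 → R5 fires; A=7 X=6 G=7 P=3
Draw 4: a1=6.570, a2=2.772, a3=0.549, a4=2.884, a5=1.932, a0=14.707; τ=−ln(0.0794)/14.707=0.172 → t=0.330; u2·a0=0.3729·14.707=5.484 ≤ a1=6.570 → R1 fires; A=9 X=5 G=7 P=2
Draw 5: a1=3.650, a2=1.848, a3=0.366, a4=2.884, a5=1.610, a0=10.358; τ=−ln(0.4535)/10.358=0.076 → t=0.406; u2·a0=0.4745·10.358=4.915; a1=3.650 < 4.915 ≤ a1+a2=5.498 → R2 fires; A=9 X=6 G=6 P=2
Draw 6: a1=4.380, a2=1.584, a3=0.366, a4=2.472, a5=1.932, a0=10.734; τ=−ln(0.6618)/10.734=0.038 → t=0.445; u2·a0=0.4350·10.734=4.669; a1=4.380 < 4.669 ≤ a1+a2=5.964 → R2 fires; A=9 X=7 G=5 P=2
Draw 7: a1=5.110, a2=1.320, a3=0.366, a4=2.060, a5=2.254, a0=11.110; τ=−ln(0.2900)/11.110=0.111 → t=0.556; u2·a0=0.7501·11.110=8.334; a1+…+a3=6.796 < 8.334 ≤ a1+…+a4=8.856 → R4 fires; A=9 X=8 G=4 P=2
Draw 8: a1=5.840, a2=1.056, a3=0.366, a4=1.648, a5=2.576, a0=11.486; τ=−ln(0.2886)/11.486=0.108 → t=0.664 > T=0.59: stop.
At T=0.59: A=9 X=8 G=4 P=2; the largest is A.

Dominant species at T: A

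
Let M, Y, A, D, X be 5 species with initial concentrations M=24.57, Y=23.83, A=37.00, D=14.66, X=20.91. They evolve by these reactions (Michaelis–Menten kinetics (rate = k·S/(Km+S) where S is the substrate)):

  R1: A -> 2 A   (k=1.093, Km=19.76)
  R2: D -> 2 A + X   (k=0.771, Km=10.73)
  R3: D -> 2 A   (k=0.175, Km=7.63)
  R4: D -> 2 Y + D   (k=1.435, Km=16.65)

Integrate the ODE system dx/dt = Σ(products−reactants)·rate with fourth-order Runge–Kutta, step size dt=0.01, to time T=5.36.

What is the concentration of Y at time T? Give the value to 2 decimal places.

Y at T = 30.63

RK4 with dt=0.01: 536 steps to T=5.36. Trajectory (selected grid times):
t=0.00: M=24.57 Y=23.83 A=37.00 D=14.66 X=20.91
t=0.60: M=24.57 Y=24.63 A=38.10 D=14.33 X=21.18
t=1.19: M=24.57 Y=25.41 A=39.18 D=14.00 X=21.43
t=1.79: M=24.57 Y=26.19 A=40.27 D=13.67 X=21.70
t=2.38: M=24.57 Y=26.95 A=41.35 D=13.35 X=21.95
t=2.98: M=24.57 Y=27.71 A=42.43 D=13.03 X=22.20
t=3.57: M=24.57 Y=28.45 A=43.50 D=12.72 X=22.45
t=4.17: M=24.57 Y=29.19 A=44.58 D=12.40 X=22.70
t=4.76: M=24.57 Y=29.91 A=45.64 D=12.10 X=22.94
t=5.36: M=24.57 Y=30.63 A=46.72 D=11.79 X=23.19
Read off Y at T=5.36: 30.63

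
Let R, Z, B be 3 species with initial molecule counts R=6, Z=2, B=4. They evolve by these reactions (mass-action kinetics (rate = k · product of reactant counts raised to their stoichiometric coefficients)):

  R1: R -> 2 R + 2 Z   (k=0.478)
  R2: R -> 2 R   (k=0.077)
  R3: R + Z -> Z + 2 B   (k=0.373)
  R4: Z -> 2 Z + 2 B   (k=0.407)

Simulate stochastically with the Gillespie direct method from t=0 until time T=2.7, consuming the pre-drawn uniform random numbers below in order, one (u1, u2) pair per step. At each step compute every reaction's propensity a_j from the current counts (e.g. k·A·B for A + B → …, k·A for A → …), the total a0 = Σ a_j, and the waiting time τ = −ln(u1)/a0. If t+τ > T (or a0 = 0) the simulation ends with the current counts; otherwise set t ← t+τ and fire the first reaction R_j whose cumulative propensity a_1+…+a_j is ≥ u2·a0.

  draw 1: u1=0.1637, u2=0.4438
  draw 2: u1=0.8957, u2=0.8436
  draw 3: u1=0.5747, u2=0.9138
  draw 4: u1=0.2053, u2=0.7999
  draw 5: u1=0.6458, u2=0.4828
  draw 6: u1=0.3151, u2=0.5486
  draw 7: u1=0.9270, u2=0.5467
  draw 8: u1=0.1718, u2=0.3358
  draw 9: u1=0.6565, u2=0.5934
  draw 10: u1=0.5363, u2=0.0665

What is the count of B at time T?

t=0.000: R=6 Z=2 B=4
Draw 1: a1=2.868, a2=0.462, a3=4.476, a4=0.814, a0=8.620; τ=−ln(0.1637)/8.620=0.210 → t=0.210; u2·a0=0.4438·8.620=3.826; a1+a2=3.330 < 3.826 ≤ a1+…+a3=7.806 → R3 fires; R=5 Z=2 B=6
Draw 2: a1=2.390, a2=0.385, a3=3.730, a4=0.814, a0=7.319; τ=−ln(0.8957)/7.319=0.015 → t=0.225; u2·a0=0.8436·7.319=6.174; a1+a2=2.775 < 6.174 ≤ a1+…+a3=6.505 → R3 fires; R=4 Z=2 B=8
Draw 3: a1=1.912, a2=0.308, a3=2.984, a4=0.814, a0=6.018; τ=−ln(0.5747)/6.018=0.092 → t=0.317; u2·a0=0.9138·6.018=5.499; a1+…+a3=5.204 < 5.499 ≤ a1+…+a4=6.018 → R4 fires; R=4 Z=3 B=10
Draw 4: a1=1.912, a2=0.308, a3=4.476, a4=1.221, a0=7.917; τ=−ln(0.2053)/7.917=0.200 → t=0.517; u2·a0=0.7999·7.917=6.333; a1+a2=2.220 < 6.333 ≤ a1+…+a3=6.696 → R3 fires; R=3 Z=3 B=12
Draw 5: a1=1.434, a2=0.231, a3=3.357, a4=1.221, a0=6.243; τ=−ln(0.6458)/6.243=0.070 → t=0.587; u2·a0=0.4828·6.243=3.014; a1+a2=1.665 < 3.014 ≤ a1+…+a3=5.022 → R3 fires; R=2 Z=3 B=14
Draw 6: a1=0.956, a2=0.154, a3=2.238, a4=1.221, a0=4.569; τ=−ln(0.3151)/4.569=0.253 → t=0.840; u2·a0=0.5486·4.569=2.507; a1+a2=1.110 < 2.507 ≤ a1+…+a3=3.348 → R3 fires; R=1 Z=3 B=16
Draw 7: a1=0.478, a2=0.077, a3=1.119, a4=1.221, a0=2.895; τ=−ln(0.9270)/2.895=0.026 → t=0.866; u2·a0=0.5467·2.895=1.583; a1+a2=0.555 < 1.583 ≤ a1+…+a3=1.674 → R3 fires; R=0 Z=3 B=18
Draw 8: a1=0.000, a2=0.000, a3=0.000, a4=1.221, a0=1.221; τ=−ln(0.1718)/1.221=1.443 → t=2.309; u2·a0=0.3358·1.221=0.410; a1+…+a3=0.000 < 0.410 ≤ a1+…+a4=1.221 → R4 fires; R=0 Z=4 B=20
Draw 9: a1=0.000, a2=0.000, a3=0.000, a4=1.628, a0=1.628; τ=−ln(0.6565)/1.628=0.258 → t=2.567; u2·a0=0.5934·1.628=0.966; a1+…+a3=0.000 < 0.966 ≤ a1+…+a4=1.628 → R4 fires; R=0 Z=5 B=22
Draw 10: a1=0.000, a2=0.000, a3=0.000, a4=2.035, a0=2.035; τ=−ln(0.5363)/2.035=0.306 → t=2.873 > T=2.7: stop.
Read off B at T=2.7: 22

B at T = 22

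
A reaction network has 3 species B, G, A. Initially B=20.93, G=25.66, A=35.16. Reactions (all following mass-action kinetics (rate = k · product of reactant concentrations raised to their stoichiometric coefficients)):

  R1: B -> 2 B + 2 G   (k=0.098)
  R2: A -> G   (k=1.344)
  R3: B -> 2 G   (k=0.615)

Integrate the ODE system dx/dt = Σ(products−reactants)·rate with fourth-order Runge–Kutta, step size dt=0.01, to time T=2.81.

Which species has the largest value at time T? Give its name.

RK4 with dt=0.01: 281 steps to T=2.81. Trajectory (selected grid times):
t=0.00: B=20.93 G=25.66 A=35.16
t=0.31: B=17.83 G=46.19 A=23.18
t=0.62: B=15.19 G=61.37 A=15.28
t=0.94: B=12.87 G=73.10 A=9.94
t=1.25: B=10.97 G=81.75 A=6.55
t=1.56: B=9.34 G=88.46 A=4.32
t=1.87: B=7.96 G=93.75 A=2.85
t=2.19: B=6.75 G=98.09 A=1.85
t=2.50: B=5.75 G=101.48 A=1.22
t=2.81: B=4.90 G=104.24 A=0.81
At T=2.81: B=4.90 G=104.24 A=0.81; the largest is G.

Dominant species at T: G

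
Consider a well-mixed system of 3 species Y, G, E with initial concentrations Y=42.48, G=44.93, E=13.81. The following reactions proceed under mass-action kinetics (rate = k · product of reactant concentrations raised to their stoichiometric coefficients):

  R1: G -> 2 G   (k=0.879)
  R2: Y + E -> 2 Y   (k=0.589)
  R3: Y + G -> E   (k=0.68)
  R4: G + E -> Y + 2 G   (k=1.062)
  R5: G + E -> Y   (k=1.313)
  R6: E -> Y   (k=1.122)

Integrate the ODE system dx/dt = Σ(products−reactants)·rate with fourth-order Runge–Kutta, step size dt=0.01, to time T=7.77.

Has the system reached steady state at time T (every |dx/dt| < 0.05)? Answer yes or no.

RK4 with dt=0.01: 777 steps to T=7.77. Trajectory (selected grid times):
t=0.00: Y=42.48 G=44.93 E=13.81
t=0.86: Y=56.29 G=0.00 E=0.00
t=1.73: Y=56.29 G=0.00 E=0.00
t=2.59: Y=56.29 G=0.00 E=0.00
t=3.45: Y=56.29 G=0.00 E=0.00
t=4.32: Y=56.29 G=0.00 E=0.00
t=5.18: Y=56.29 G=0.00 E=0.00
t=6.04: Y=56.29 G=0.00 E=0.00
t=6.91: Y=56.29 G=0.00 E=0.00
t=7.77: Y=56.29 G=0.00 E=0.00
Rates at T: R1=0.0000, R2=0.0000, R3=0.0000, R4=0.0000, R5=0.0000, R6=0.0000
dx/dt at T (Σ net stoichiometry × rate): Y=+0.0000, G=-0.0000, E=-0.0000
Largest |dx/dt| is |+0.0000| (Y) < 0.05 → steady.

Steady state at T: yes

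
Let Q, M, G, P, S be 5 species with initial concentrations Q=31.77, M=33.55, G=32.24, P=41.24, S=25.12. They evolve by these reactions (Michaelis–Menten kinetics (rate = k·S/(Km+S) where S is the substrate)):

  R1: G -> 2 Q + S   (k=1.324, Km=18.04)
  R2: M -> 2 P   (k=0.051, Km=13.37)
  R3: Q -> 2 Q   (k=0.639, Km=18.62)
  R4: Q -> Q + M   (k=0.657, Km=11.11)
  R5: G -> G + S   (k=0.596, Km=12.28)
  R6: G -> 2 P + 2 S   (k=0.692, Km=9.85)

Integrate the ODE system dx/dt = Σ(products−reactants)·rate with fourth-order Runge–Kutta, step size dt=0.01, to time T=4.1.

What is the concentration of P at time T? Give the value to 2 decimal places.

RK4 with dt=0.01: 410 steps to T=4.1. Trajectory (selected grid times):
t=0.00: Q=31.77 M=33.55 G=32.24 P=41.24 S=25.12
t=0.46: Q=32.73 M=33.76 G=31.61 P=41.76 S=26.19
t=0.91: Q=33.67 M=33.96 G=30.99 P=42.27 S=27.24
t=1.37: Q=34.63 M=34.17 G=30.37 P=42.78 S=28.30
t=1.82: Q=35.56 M=34.38 G=29.76 P=43.28 S=29.33
t=2.28: Q=36.51 M=34.60 G=29.15 P=43.80 S=30.38
t=2.73: Q=37.44 M=34.81 G=28.55 P=44.29 S=31.40
t=3.19: Q=38.38 M=35.02 G=27.94 P=44.80 S=32.43
t=3.64: Q=39.29 M=35.24 G=27.35 P=45.29 S=33.44
t=4.10: Q=40.22 M=35.46 G=26.75 P=45.79 S=34.46
Read off P at T=4.1: 45.79

P at T = 45.79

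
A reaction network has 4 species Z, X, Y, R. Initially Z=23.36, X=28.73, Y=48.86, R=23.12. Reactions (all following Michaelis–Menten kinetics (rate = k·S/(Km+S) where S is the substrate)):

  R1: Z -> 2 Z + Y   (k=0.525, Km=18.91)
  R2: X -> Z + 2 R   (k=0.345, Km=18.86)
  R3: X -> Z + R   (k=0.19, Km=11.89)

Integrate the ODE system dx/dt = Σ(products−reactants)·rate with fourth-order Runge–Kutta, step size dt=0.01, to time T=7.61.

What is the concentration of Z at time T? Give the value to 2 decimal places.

RK4 with dt=0.01: 761 steps to T=7.61. Trajectory (selected grid times):
t=0.00: Z=23.36 X=28.73 Y=48.86 R=23.12
t=0.85: Z=23.90 X=28.44 Y=49.11 R=23.59
t=1.69: Z=24.43 X=28.15 Y=49.36 R=24.05
t=2.54: Z=24.97 X=27.86 Y=49.61 R=24.51
t=3.38: Z=25.51 X=27.58 Y=49.86 R=24.97
t=4.23: Z=26.05 X=27.29 Y=50.12 R=25.43
t=5.07: Z=26.59 X=27.01 Y=50.37 R=25.88
t=5.92: Z=27.14 X=26.73 Y=50.64 R=26.34
t=6.76: Z=27.68 X=26.45 Y=50.90 R=26.79
t=7.61: Z=28.23 X=26.17 Y=51.16 R=27.24
Read off Z at T=7.61: 28.23

Z at T = 28.23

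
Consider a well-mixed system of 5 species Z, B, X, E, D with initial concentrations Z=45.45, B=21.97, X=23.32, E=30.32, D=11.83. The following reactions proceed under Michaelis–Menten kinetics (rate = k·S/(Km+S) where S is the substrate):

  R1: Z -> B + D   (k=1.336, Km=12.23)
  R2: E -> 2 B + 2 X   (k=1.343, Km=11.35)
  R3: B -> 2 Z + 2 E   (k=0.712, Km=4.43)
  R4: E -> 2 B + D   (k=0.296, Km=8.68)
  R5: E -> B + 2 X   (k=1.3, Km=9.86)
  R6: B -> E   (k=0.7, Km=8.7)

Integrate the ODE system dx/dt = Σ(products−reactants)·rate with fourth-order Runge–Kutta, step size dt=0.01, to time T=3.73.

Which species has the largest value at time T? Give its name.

Dominant species at T: Z

RK4 with dt=0.01: 373 steps to T=3.73. Trajectory (selected grid times):
t=0.00: Z=45.45 B=21.97 X=23.32 E=30.32 D=11.83
t=0.41: Z=45.51 B=23.34 X=24.92 E=30.12 D=12.36
t=0.83: Z=45.57 B=24.74 X=26.56 E=29.92 D=12.89
t=1.24: Z=45.63 B=26.09 X=28.16 E=29.74 D=13.42
t=1.66: Z=45.71 B=27.48 X=29.80 E=29.56 D=13.96
t=2.07: Z=45.78 B=28.82 X=31.39 E=29.40 D=14.49
t=2.49: Z=45.85 B=30.19 X=33.02 E=29.23 D=15.02
t=2.90: Z=45.93 B=31.52 X=34.61 E=29.08 D=15.55
t=3.32: Z=46.02 B=32.88 X=36.24 E=28.93 D=16.09
t=3.73: Z=46.10 B=34.20 X=37.82 E=28.78 D=16.62
At T=3.73: Z=46.10 B=34.20 X=37.82 E=28.78 D=16.62; the largest is Z.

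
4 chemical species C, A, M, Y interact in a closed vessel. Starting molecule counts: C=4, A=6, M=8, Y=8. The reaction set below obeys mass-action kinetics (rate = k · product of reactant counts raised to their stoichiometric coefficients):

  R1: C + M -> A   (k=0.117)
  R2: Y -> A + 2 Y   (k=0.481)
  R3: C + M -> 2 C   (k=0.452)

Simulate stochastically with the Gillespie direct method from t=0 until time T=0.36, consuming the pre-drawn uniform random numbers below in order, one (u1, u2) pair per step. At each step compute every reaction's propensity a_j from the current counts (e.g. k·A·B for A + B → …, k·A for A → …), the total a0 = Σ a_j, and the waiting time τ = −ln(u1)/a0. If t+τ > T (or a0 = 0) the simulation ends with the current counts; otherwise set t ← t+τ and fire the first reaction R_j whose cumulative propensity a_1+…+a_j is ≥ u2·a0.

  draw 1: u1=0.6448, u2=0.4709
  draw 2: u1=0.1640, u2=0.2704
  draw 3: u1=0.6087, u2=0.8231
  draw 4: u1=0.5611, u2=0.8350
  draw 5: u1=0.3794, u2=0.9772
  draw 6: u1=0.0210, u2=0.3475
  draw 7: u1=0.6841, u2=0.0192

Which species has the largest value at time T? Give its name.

Dominant species at T: Y

t=0.000: C=4 A=6 M=8 Y=8
Draw 1: a1=3.744, a2=3.848, a3=14.464, a0=22.056; τ=−ln(0.6448)/22.056=0.020 → t=0.020; u2·a0=0.4709·22.056=10.386; a1+a2=7.592 < 10.386 ≤ a1+…+a3=22.056 → R3 fires; C=5 A=6 M=7 Y=8
Draw 2: a1=4.095, a2=3.848, a3=15.820, a0=23.763; τ=−ln(0.1640)/23.763=0.076 → t=0.096; u2·a0=0.2704·23.763=6.426; a1=4.095 < 6.426 ≤ a1+a2=7.943 → R2 fires; C=5 A=7 M=7 Y=9
Draw 3: a1=4.095, a2=4.329, a3=15.820, a0=24.244; τ=−ln(0.6087)/24.244=0.020 → t=0.116; u2·a0=0.8231·24.244=19.955; a1+a2=8.424 < 19.955 ≤ a1+…+a3=24.244 → R3 fires; C=6 A=7 M=6 Y=9
Draw 4: a1=4.212, a2=4.329, a3=16.272, a0=24.813; τ=−ln(0.5611)/24.813=0.023 → t=0.140; u2·a0=0.8350·24.813=20.719; a1+a2=8.541 < 20.719 ≤ a1+…+a3=24.813 → R3 fires; C=7 A=7 M=5 Y=9
Draw 5: a1=4.095, a2=4.329, a3=15.820, a0=24.244; τ=−ln(0.3794)/24.244=0.040 → t=0.180; u2·a0=0.9772·24.244=23.691; a1+a2=8.424 < 23.691 ≤ a1+…+a3=24.244 → R3 fires; C=8 A=7 M=4 Y=9
Draw 6: a1=3.744, a2=4.329, a3=14.464, a0=22.537; τ=−ln(0.0210)/22.537=0.171 → t=0.351; u2·a0=0.3475·22.537=7.832; a1=3.744 < 7.832 ≤ a1+a2=8.073 → R2 fires; C=8 A=8 M=4 Y=10
Draw 7: a1=3.744, a2=4.810, a3=14.464, a0=23.018; τ=−ln(0.6841)/23.018=0.016 → t=0.368 > T=0.36: stop.
At T=0.36: C=8 A=8 M=4 Y=10; the largest is Y.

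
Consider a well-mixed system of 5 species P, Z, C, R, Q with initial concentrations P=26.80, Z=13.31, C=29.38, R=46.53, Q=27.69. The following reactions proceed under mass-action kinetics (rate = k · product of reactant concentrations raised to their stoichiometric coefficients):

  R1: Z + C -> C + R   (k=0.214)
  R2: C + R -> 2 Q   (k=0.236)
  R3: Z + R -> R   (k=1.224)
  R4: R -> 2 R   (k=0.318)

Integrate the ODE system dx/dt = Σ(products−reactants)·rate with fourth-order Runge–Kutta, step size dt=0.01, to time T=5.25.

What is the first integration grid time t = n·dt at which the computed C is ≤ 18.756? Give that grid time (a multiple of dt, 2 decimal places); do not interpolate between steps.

Threshold first reached at t = 0.05

RK4 with dt=0.01: 525 steps to T=5.25. Trajectory (selected grid times):
t=0.00: P=26.80 Z=13.31 C=29.38 R=46.53 Q=27.69
t=0.04: P=26.80 Z=1.37 C=19.71 R=38.52 Q=47.03
t=0.05: P=26.80 Z=0.83 C=18.03 R=37.00 Q=50.39
t=0.58: P=26.80 Z=0.00 C=0.69 R=24.12 Q=85.08
t=1.17: P=26.80 Z=0.00 C=0.02 R=28.33 Q=86.41
t=1.75: P=26.80 Z=0.00 C=0.00 R=34.05 Q=86.45
t=2.33: P=26.80 Z=0.00 C=0.00 R=40.94 Q=86.45
t=2.92: P=26.80 Z=0.00 C=0.00 R=49.39 Q=86.45
t=3.50: P=26.80 Z=0.00 C=0.00 R=59.40 Q=86.45
t=4.08: P=26.80 Z=0.00 C=0.00 R=71.43 Q=86.45
t=4.67: P=26.80 Z=0.00 C=0.00 R=86.17 Q=86.45
t=5.25: P=26.80 Z=0.00 C=0.00 R=103.62 Q=86.45
C(0.04)=19.710 > 18.756 but C(0.05)=18.031 ≤ 18.756, so the first grid time is t=0.05.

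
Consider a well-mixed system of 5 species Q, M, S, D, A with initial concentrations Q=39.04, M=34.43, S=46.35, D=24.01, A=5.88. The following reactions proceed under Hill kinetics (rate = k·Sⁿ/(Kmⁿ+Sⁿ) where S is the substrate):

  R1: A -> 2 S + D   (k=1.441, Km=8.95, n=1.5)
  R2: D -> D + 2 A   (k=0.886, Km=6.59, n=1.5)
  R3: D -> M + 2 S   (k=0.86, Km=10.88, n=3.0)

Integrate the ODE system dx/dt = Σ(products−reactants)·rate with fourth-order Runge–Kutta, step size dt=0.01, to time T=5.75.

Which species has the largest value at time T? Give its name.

RK4 with dt=0.01: 575 steps to T=5.75. Trajectory (selected grid times):
t=0.00: Q=39.04 M=34.43 S=46.35 D=24.01 A=5.88
t=0.64: Q=39.04 M=34.93 S=48.03 D=23.84 A=6.53
t=1.28: Q=39.04 M=35.44 S=49.78 D=23.71 A=7.15
t=1.92: Q=39.04 M=35.94 S=51.57 D=23.61 A=7.74
t=2.56: Q=39.04 M=36.44 S=53.42 D=23.53 A=8.31
t=3.19: Q=39.04 M=36.93 S=55.29 D=23.48 A=8.84
t=3.83: Q=39.04 M=37.43 S=57.22 D=23.44 A=9.36
t=4.47: Q=39.04 M=37.93 S=59.20 D=23.43 A=9.86
t=5.11: Q=39.04 M=38.43 S=61.20 D=23.43 A=10.35
t=5.75: Q=39.04 M=38.93 S=63.24 D=23.45 A=10.81
At T=5.75: Q=39.04 M=38.93 S=63.24 D=23.45 A=10.81; the largest is S.

Dominant species at T: S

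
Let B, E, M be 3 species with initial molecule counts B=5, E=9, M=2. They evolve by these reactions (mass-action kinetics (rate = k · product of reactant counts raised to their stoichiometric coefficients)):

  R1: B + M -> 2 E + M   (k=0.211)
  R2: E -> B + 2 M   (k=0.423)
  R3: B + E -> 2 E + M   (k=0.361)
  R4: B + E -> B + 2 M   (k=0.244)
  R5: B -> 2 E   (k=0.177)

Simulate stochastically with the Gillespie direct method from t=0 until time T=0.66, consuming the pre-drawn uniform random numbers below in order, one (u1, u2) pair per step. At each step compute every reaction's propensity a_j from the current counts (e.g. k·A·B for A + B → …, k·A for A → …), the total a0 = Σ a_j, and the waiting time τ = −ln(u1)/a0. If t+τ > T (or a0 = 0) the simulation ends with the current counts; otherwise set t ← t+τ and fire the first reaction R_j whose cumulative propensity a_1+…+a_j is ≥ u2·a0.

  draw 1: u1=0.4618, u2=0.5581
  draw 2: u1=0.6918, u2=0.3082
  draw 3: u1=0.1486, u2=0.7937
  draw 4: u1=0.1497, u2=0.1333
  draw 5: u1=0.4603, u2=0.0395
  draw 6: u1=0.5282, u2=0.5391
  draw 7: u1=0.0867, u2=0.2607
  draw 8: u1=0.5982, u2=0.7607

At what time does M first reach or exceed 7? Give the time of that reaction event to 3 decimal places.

t=0.000: B=5 E=9 M=2
Draw 1: a1=2.110, a2=3.807, a3=16.245, a4=10.980, a5=0.885, a0=34.027; τ=−ln(0.4618)/34.027=0.023 → t=0.023; u2·a0=0.5581·34.027=18.990; a1+a2=5.917 < 18.990 ≤ a1+…+a3=22.162 → R3 fires; B=4 E=10 M=3
Draw 2: a1=2.532, a2=4.230, a3=14.440, a4=9.760, a5=0.708, a0=31.670; τ=−ln(0.6918)/31.670=0.012 → t=0.034; u2·a0=0.3082·31.670=9.761; a1+a2=6.762 < 9.761 ≤ a1+…+a3=21.202 → R3 fires; B=3 E=11 M=4
Draw 3: a1=2.532, a2=4.653, a3=11.913, a4=8.052, a5=0.531, a0=27.681; τ=−ln(0.1486)/27.681=0.069 → t=0.103; u2·a0=0.7937·27.681=21.970; a1+…+a3=19.098 < 21.970 ≤ a1+…+a4=27.150 → R4 fires; B=3 E=10 M=6
Draw 4: a1=3.798, a2=4.230, a3=10.830, a4=7.320, a5=0.531, a0=26.709; τ=−ln(0.1497)/26.709=0.071 → t=0.174; u2·a0=0.1333·26.709=3.560 ≤ a1=3.798 → R1 fires; B=2 E=12 M=6
Draw 5: a1=2.532, a2=5.076, a3=8.664, a4=5.856, a5=0.354, a0=22.482; τ=−ln(0.4603)/22.482=0.035 → t=0.209; u2·a0=0.0395·22.482=0.888 ≤ a1=2.532 → R1 fires; B=1 E=14 M=6
Draw 6: a1=1.266, a2=5.922, a3=5.054, a4=3.416, a5=0.177, a0=15.835; τ=−ln(0.5282)/15.835=0.040 → t=0.249; u2·a0=0.5391·15.835=8.537; a1+a2=7.188 < 8.537 ≤ a1+…+a3=12.242 → R3 fires; B=0 E=15 M=7
Draw 7: a1=0.000, a2=6.345, a3=0.000, a4=0.000, a5=0.000, a0=6.345; τ=−ln(0.0867)/6.345=0.385 → t=0.635; u2·a0=0.2607·6.345=1.654; a1=0.000 < 1.654 ≤ a1+a2=6.345 → R2 fires; B=1 E=14 M=9
Draw 8: a1=1.899, a2=5.922, a3=5.054, a4=3.416, a5=0.177, a0=16.468; τ=−ln(0.5982)/16.468=0.031 → t=0.666 > T=0.66: stop.
M first becomes ≥ 7 when it reaches 7 at the event at t=0.249.

Threshold first reached at t = 0.249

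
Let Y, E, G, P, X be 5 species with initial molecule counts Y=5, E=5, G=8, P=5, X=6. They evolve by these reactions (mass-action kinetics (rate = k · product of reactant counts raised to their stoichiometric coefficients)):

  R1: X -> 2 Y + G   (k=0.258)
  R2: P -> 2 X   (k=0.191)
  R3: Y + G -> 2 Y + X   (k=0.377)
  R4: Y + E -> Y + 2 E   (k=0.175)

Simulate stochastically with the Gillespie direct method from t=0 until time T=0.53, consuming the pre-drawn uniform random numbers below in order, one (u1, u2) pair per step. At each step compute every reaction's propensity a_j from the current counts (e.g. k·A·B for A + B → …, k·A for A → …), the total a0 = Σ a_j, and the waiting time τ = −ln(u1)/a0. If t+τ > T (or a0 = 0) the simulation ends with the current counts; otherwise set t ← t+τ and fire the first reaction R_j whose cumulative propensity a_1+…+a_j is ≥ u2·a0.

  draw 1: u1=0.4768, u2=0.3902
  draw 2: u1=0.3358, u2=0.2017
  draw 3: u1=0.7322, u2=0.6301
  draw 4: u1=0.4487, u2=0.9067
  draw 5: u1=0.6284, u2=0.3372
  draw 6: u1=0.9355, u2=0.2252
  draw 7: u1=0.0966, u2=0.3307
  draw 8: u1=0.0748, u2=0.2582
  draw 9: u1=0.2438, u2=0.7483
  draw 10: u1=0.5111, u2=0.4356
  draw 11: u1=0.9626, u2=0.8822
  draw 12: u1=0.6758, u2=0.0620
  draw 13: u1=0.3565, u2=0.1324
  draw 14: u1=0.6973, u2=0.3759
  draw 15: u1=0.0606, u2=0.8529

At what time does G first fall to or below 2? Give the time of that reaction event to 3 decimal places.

t=0.000: Y=5 E=5 G=8 P=5 X=6
Draw 1: a1=1.548, a2=0.955, a3=15.080, a4=4.375, a0=21.958; τ=−ln(0.4768)/21.958=0.034 → t=0.034; u2·a0=0.3902·21.958=8.568; a1+a2=2.503 < 8.568 ≤ a1+…+a3=17.583 → R3 fires; Y=6 E=5 G=7 P=5 X=7
Draw 2: a1=1.806, a2=0.955, a3=15.834, a4=5.250, a0=23.845; τ=−ln(0.3358)/23.845=0.046 → t=0.079; u2·a0=0.2017·23.845=4.810; a1+a2=2.761 < 4.810 ≤ a1+…+a3=18.595 → R3 fires; Y=7 E=5 G=6 P=5 X=8
Draw 3: a1=2.064, a2=0.955, a3=15.834, a4=6.125, a0=24.978; τ=−ln(0.7322)/24.978=0.012 → t=0.092; u2·a0=0.6301·24.978=15.739; a1+a2=3.019 < 15.739 ≤ a1+…+a3=18.853 → R3 fires; Y=8 E=5 G=5 P=5 X=9
Draw 4: a1=2.322, a2=0.955, a3=15.080, a4=7.000, a0=25.357; τ=−ln(0.4487)/25.357=0.032 → t=0.124; u2·a0=0.9067·25.357=22.991; a1+…+a3=18.357 < 22.991 ≤ a1+…+a4=25.357 → R4 fires; Y=8 E=6 G=5 P=5 X=9
Draw 5: a1=2.322, a2=0.955, a3=15.080, a4=8.400, a0=26.757; τ=−ln(0.6284)/26.757=0.017 → t=0.141; u2·a0=0.3372·26.757=9.022; a1+a2=3.277 < 9.022 ≤ a1+…+a3=18.357 → R3 fires; Y=9 E=6 G=4 P=5 X=10
Draw 6: a1=2.580, a2=0.955, a3=13.572, a4=9.450, a0=26.557; τ=−ln(0.9355)/26.557=0.003 → t=0.143; u2·a0=0.2252·26.557=5.981; a1+a2=3.535 < 5.981 ≤ a1+…+a3=17.107 → R3 fires; Y=10 E=6 G=3 P=5 X=11
Draw 7: a1=2.838, a2=0.955, a3=11.310, a4=10.500, a0=25.603; τ=−ln(0.0966)/25.603=0.091 → t=0.235; u2·a0=0.3307·25.603=8.467; a1+a2=3.793 < 8.467 ≤ a1+…+a3=15.103 → R3 fires; Y=11 E=6 G=2 P=5 X=12
Draw 8: a1=3.096, a2=0.955, a3=8.294, a4=11.550, a0=23.895; τ=−ln(0.0748)/23.895=0.109 → t=0.343; u2·a0=0.2582·23.895=6.170; a1+a2=4.051 < 6.170 ≤ a1+…+a3=12.345 → R3 fires; Y=12 E=6 G=1 P=5 X=13
Draw 9: a1=3.354, a2=0.955, a3=4.524, a4=12.600, a0=21.433; τ=−ln(0.2438)/21.433=0.066 → t=0.409; u2·a0=0.7483·21.433=16.038; a1+…+a3=8.833 < 16.038 ≤ a1+…+a4=21.433 → R4 fires; Y=12 E=7 G=1 P=5 X=13
Draw 10: a1=3.354, a2=0.955, a3=4.524, a4=14.700, a0=23.533; τ=−ln(0.5111)/23.533=0.029 → t=0.438; u2·a0=0.4356·23.533=10.251; a1+…+a3=8.833 < 10.251 ≤ a1+…+a4=23.533 → R4 fires; Y=12 E=8 G=1 P=5 X=13
Draw 11: a1=3.354, a2=0.955, a3=4.524, a4=16.800, a0=25.633; τ=−ln(0.9626)/25.633=0.001 → t=0.439; u2·a0=0.8822·25.633=22.613; a1+…+a3=8.833 < 22.613 ≤ a1+…+a4=25.633 → R4 fires; Y=12 E=9 G=1 P=5 X=13
Draw 12: a1=3.354, a2=0.955, a3=4.524, a4=18.900, a0=27.733; τ=−ln(0.6758)/27.733=0.014 → t=0.453; u2·a0=0.0620·27.733=1.719 ≤ a1=3.354 → R1 fires; Y=14 E=9 G=2 P=5 X=12
Draw 13: a1=3.096, a2=0.955, a3=10.556, a4=22.050, a0=36.657; τ=−ln(0.3565)/36.657=0.028 → t=0.481; u2·a0=0.1324·36.657=4.853; a1+a2=4.051 < 4.853 ≤ a1+…+a3=14.607 → R3 fires; Y=15 E=9 G=1 P=5 X=13
Draw 14: a1=3.354, a2=0.955, a3=5.655, a4=23.625, a0=33.589; τ=−ln(0.6973)/33.589=0.011 → t=0.492; u2·a0=0.3759·33.589=12.626; a1+…+a3=9.964 < 12.626 ≤ a1+…+a4=33.589 → R4 fires; Y=15 E=10 G=1 P=5 X=13
Draw 15: a1=3.354, a2=0.955, a3=5.655, a4=26.250, a0=36.214; τ=−ln(0.0606)/36.214=0.077 → t=0.570 > T=0.53: stop.
G first becomes ≤ 2 when it reaches 2 at the event at t=0.235.

Threshold first reached at t = 0.235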